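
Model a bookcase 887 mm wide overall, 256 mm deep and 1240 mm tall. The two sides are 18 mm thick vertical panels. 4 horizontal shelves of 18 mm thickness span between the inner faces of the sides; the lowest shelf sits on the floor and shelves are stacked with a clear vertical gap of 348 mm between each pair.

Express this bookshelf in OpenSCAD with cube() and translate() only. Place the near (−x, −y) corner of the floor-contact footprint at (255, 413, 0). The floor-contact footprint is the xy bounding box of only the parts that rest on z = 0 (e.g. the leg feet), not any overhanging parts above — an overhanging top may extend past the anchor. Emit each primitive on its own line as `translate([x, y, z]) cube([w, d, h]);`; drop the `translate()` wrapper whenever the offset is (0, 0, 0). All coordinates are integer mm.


translate([255, 413, 0]) cube([18, 256, 1240]);
translate([1124, 413, 0]) cube([18, 256, 1240]);
translate([273, 413, 0]) cube([851, 256, 18]);
translate([273, 413, 366]) cube([851, 256, 18]);
translate([273, 413, 732]) cube([851, 256, 18]);
translate([273, 413, 1098]) cube([851, 256, 18]);


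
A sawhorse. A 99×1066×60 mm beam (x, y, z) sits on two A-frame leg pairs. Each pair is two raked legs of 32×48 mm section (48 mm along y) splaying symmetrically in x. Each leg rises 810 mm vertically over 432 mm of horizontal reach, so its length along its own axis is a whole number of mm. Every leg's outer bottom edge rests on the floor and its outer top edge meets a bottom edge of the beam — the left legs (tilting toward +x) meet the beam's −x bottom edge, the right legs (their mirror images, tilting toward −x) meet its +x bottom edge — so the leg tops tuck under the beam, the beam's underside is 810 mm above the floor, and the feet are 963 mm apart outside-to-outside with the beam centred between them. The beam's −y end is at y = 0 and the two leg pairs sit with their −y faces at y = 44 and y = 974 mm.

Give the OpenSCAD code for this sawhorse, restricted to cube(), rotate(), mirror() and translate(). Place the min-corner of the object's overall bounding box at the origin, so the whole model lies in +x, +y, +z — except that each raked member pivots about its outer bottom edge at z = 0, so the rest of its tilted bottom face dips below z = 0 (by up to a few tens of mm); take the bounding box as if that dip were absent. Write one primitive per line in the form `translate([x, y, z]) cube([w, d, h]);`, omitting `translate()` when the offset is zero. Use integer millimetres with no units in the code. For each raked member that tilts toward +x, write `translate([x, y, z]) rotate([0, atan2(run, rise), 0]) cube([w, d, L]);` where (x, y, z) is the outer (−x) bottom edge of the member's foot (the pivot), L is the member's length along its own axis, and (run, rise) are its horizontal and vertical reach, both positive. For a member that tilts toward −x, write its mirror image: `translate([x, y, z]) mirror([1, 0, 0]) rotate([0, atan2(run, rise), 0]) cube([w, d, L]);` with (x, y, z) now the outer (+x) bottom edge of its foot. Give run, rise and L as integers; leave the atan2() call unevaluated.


// leg length = √(432² + 810²) = 918
// right-leg outer foot x = 2·432 + 99 = 963
// beam min-corner = (432, 0, 810)
translate([432, 0, 810]) cube([99, 1066, 60]);
translate([0, 44, 0]) rotate([0, atan2(432, 810), 0]) cube([32, 48, 918]);
translate([963, 44, 0]) mirror([1, 0, 0]) rotate([0, atan2(432, 810), 0]) cube([32, 48, 918]);
translate([0, 974, 0]) rotate([0, atan2(432, 810), 0]) cube([32, 48, 918]);
translate([963, 974, 0]) mirror([1, 0, 0]) rotate([0, atan2(432, 810), 0]) cube([32, 48, 918]);


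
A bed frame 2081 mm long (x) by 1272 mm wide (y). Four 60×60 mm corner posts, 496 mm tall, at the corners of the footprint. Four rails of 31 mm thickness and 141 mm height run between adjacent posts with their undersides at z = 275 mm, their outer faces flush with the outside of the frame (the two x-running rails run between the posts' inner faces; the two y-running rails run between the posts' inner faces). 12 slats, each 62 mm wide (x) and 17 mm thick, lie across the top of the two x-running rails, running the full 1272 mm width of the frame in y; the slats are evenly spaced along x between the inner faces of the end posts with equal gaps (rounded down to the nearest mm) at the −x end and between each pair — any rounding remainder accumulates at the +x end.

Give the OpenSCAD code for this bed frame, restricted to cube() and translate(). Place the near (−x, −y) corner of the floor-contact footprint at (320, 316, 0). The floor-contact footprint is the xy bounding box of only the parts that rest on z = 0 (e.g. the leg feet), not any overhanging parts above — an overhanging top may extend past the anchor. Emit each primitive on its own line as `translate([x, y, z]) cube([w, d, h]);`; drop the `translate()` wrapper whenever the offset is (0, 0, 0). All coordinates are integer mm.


translate([320, 316, 0]) cube([60, 60, 496]);
translate([320, 1528, 0]) cube([60, 60, 496]);
translate([2341, 316, 0]) cube([60, 60, 496]);
translate([2341, 1528, 0]) cube([60, 60, 496]);
translate([380, 316, 275]) cube([1961, 31, 141]);
translate([380, 1557, 275]) cube([1961, 31, 141]);
translate([320, 376, 275]) cube([31, 1152, 141]);
translate([2370, 376, 275]) cube([31, 1152, 141]);
translate([473, 316, 416]) cube([62, 1272, 17]);
translate([628, 316, 416]) cube([62, 1272, 17]);
translate([783, 316, 416]) cube([62, 1272, 17]);
translate([938, 316, 416]) cube([62, 1272, 17]);
translate([1093, 316, 416]) cube([62, 1272, 17]);
translate([1248, 316, 416]) cube([62, 1272, 17]);
translate([1403, 316, 416]) cube([62, 1272, 17]);
translate([1558, 316, 416]) cube([62, 1272, 17]);
translate([1713, 316, 416]) cube([62, 1272, 17]);
translate([1868, 316, 416]) cube([62, 1272, 17]);
translate([2023, 316, 416]) cube([62, 1272, 17]);
translate([2178, 316, 416]) cube([62, 1272, 17]);


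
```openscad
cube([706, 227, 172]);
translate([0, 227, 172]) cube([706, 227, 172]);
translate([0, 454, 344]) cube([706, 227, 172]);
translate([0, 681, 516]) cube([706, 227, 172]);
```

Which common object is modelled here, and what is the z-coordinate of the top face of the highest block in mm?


A staircase. The total rise is 688 mm.

4 identical blocks, each offset up and back from the previous — a staircase. Each step is 172 mm tall and there are 4 of them, so the total rise is 4 × 172 = 688 mm.


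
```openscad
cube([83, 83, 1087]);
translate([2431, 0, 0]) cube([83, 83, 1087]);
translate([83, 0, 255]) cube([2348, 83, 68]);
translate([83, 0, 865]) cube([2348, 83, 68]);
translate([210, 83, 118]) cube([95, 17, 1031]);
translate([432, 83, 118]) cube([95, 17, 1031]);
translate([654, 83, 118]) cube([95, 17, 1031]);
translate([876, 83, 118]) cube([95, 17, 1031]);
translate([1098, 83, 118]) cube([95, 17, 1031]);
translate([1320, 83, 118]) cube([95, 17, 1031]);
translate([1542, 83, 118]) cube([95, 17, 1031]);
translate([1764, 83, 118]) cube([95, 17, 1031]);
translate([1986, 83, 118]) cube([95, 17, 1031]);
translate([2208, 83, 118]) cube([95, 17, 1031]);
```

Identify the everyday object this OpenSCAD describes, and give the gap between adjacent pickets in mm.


A fence section. The picket gap is 127 mm.

Two posts, two rails, 10 pickets — a fence section. Span 2348 mm holds 10 pickets of 95 mm with 11 equal gaps: ⌊(2348 − 10·95) / 11⌋ = 127 mm.


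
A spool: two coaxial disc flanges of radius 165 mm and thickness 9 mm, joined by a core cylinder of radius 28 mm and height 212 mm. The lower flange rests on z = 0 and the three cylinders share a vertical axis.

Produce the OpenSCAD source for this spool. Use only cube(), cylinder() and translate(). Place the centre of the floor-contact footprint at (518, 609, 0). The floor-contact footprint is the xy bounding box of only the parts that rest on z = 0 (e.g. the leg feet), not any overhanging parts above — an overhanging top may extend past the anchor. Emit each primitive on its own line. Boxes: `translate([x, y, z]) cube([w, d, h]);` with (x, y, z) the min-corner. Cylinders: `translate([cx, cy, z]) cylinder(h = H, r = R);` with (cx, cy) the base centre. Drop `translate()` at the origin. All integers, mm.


translate([518, 609, 0]) cylinder(h = 9, r = 165);
translate([518, 609, 9]) cylinder(h = 212, r = 28);
translate([518, 609, 221]) cylinder(h = 9, r = 165);


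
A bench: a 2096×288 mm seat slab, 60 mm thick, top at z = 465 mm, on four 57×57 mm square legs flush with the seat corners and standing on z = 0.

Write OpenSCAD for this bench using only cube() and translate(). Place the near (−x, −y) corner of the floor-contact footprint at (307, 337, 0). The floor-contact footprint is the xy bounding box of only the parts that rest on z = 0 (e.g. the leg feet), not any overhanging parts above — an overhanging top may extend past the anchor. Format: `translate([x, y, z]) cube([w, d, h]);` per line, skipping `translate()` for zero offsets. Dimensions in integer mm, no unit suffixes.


translate([307, 337, 405]) cube([2096, 288, 60]);
translate([307, 337, 0]) cube([57, 57, 405]);
translate([307, 568, 0]) cube([57, 57, 405]);
translate([2346, 337, 0]) cube([57, 57, 405]);
translate([2346, 568, 0]) cube([57, 57, 405]);


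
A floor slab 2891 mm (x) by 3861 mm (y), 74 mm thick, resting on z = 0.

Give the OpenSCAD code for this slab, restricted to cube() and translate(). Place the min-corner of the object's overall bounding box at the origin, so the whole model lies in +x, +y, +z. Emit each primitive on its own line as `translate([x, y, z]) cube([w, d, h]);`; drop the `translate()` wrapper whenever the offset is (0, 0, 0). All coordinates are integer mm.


cube([2891, 3861, 74]);


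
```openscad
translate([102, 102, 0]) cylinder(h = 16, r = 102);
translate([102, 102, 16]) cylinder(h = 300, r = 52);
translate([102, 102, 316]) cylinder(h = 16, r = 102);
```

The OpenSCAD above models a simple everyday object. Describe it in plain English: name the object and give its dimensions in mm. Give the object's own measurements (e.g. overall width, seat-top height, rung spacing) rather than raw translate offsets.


A spool: two coaxial disc flanges of radius 102 mm and thickness 16 mm, joined by a core cylinder of radius 52 mm and height 300 mm. The lower flange rests on z = 0 and the three cylinders share a vertical axis.


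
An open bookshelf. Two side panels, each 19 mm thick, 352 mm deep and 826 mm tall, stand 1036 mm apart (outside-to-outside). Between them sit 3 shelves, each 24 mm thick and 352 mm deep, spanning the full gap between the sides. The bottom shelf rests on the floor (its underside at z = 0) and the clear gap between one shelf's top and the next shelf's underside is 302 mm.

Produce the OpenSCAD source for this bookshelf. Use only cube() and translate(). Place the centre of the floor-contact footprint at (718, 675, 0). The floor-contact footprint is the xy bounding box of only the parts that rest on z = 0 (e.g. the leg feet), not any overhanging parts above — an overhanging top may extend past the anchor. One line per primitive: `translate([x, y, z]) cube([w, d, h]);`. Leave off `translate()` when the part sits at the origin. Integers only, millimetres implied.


translate([200, 499, 0]) cube([19, 352, 826]);
translate([1217, 499, 0]) cube([19, 352, 826]);
translate([219, 499, 0]) cube([998, 352, 24]);
translate([219, 499, 326]) cube([998, 352, 24]);
translate([219, 499, 652]) cube([998, 352, 24]);


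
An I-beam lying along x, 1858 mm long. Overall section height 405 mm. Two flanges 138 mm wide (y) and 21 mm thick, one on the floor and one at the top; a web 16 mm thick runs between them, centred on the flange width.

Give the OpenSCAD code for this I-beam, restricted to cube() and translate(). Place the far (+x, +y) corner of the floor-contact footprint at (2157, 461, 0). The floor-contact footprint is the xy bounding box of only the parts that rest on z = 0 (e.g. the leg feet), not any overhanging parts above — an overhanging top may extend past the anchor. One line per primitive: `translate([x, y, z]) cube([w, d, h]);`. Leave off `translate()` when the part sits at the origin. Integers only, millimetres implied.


translate([299, 323, 0]) cube([1858, 138, 21]);
translate([299, 384, 21]) cube([1858, 16, 363]);
translate([299, 323, 384]) cube([1858, 138, 21]);


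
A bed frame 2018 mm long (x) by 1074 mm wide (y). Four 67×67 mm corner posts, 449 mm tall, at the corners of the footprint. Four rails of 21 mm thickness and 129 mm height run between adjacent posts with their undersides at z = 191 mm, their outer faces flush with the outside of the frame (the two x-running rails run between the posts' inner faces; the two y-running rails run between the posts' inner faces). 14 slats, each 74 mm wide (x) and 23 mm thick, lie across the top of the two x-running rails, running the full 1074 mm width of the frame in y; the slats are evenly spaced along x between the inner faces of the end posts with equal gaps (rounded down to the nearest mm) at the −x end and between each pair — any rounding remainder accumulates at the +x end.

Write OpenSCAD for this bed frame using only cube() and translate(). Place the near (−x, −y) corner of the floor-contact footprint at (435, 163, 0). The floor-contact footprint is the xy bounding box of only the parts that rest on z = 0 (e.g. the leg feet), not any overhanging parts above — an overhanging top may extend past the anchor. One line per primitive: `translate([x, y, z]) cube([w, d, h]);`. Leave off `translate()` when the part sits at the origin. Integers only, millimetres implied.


translate([435, 163, 0]) cube([67, 67, 449]);
translate([435, 1170, 0]) cube([67, 67, 449]);
translate([2386, 163, 0]) cube([67, 67, 449]);
translate([2386, 1170, 0]) cube([67, 67, 449]);
translate([502, 163, 191]) cube([1884, 21, 129]);
translate([502, 1216, 191]) cube([1884, 21, 129]);
translate([435, 230, 191]) cube([21, 940, 129]);
translate([2432, 230, 191]) cube([21, 940, 129]);
translate([558, 163, 320]) cube([74, 1074, 23]);
translate([688, 163, 320]) cube([74, 1074, 23]);
translate([818, 163, 320]) cube([74, 1074, 23]);
translate([948, 163, 320]) cube([74, 1074, 23]);
translate([1078, 163, 320]) cube([74, 1074, 23]);
translate([1208, 163, 320]) cube([74, 1074, 23]);
translate([1338, 163, 320]) cube([74, 1074, 23]);
translate([1468, 163, 320]) cube([74, 1074, 23]);
translate([1598, 163, 320]) cube([74, 1074, 23]);
translate([1728, 163, 320]) cube([74, 1074, 23]);
translate([1858, 163, 320]) cube([74, 1074, 23]);
translate([1988, 163, 320]) cube([74, 1074, 23]);
translate([2118, 163, 320]) cube([74, 1074, 23]);
translate([2248, 163, 320]) cube([74, 1074, 23]);


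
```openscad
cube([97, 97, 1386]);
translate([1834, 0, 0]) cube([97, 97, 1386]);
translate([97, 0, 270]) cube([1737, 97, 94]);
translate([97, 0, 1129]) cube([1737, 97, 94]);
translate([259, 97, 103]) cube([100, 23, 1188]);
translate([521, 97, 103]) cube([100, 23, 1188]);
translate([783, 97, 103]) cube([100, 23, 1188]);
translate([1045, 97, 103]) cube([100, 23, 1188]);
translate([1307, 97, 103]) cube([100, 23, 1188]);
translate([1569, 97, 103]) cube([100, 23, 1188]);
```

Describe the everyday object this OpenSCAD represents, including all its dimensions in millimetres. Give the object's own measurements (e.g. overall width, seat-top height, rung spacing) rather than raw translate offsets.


A fence section. Two 97×97 mm posts, 1386 mm tall, stand on the floor with a clear span of 1737 mm between their inner faces. Two horizontal rails of 97×94 mm section span the gap between the posts with their undersides at z = 270 mm and z = 1129 mm, flush with the posts' −y face. 6 pickets, each 100 mm wide, 23 mm thick and 1188 mm tall, are fixed to the +y face of the rails with their bottoms at z = 103 mm, spaced across the span with a 162 mm gap after the −x post and between neighbouring pickets, with 165 mm left before the +x post.


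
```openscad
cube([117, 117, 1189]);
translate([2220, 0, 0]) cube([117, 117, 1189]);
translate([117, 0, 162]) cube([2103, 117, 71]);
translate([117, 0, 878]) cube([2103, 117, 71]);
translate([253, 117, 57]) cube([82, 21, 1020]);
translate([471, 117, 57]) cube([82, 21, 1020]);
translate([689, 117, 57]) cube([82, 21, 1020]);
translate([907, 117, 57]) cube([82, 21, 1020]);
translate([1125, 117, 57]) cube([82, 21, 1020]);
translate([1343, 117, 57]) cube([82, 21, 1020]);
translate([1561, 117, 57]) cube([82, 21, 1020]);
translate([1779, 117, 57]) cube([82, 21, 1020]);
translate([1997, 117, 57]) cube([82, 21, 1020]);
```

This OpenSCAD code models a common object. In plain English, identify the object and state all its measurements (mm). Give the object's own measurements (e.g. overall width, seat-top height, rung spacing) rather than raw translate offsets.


A fence section. Two 117×117 mm posts, 1189 mm tall, stand on the floor with a clear span of 2103 mm between their inner faces. Two horizontal rails of 117×71 mm section span the gap between the posts with their undersides at z = 162 mm and z = 878 mm, flush with the posts' −y face. 9 pickets, each 82 mm wide, 21 mm thick and 1020 mm tall, are fixed to the +y face of the rails with their bottoms at z = 57 mm, spaced across the span with a 136 mm gap after the −x post and between neighbouring pickets, with 141 mm left before the +x post.


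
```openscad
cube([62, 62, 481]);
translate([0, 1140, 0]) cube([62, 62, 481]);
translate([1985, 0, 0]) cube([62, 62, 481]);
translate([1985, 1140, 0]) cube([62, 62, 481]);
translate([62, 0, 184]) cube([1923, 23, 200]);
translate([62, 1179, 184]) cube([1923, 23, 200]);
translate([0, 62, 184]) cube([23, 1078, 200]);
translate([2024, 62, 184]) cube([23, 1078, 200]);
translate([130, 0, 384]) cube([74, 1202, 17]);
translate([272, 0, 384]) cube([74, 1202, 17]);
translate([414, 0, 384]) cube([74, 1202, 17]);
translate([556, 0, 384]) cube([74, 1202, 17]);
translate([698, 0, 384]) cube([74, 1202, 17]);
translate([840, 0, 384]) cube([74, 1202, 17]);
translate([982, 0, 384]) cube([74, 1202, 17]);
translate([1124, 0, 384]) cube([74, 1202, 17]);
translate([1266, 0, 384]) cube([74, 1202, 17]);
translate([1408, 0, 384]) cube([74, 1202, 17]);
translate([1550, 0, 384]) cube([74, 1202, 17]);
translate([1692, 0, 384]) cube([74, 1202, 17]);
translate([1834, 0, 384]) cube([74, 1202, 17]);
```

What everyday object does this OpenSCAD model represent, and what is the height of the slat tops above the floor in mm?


A bed frame. The slat-top height is 401 mm.

Four posts, four rails, and a row of slats — a bed frame. Slats sit on the rails at z = 184 + 200 = 384; with slat thickness 17, the top is 401 mm.


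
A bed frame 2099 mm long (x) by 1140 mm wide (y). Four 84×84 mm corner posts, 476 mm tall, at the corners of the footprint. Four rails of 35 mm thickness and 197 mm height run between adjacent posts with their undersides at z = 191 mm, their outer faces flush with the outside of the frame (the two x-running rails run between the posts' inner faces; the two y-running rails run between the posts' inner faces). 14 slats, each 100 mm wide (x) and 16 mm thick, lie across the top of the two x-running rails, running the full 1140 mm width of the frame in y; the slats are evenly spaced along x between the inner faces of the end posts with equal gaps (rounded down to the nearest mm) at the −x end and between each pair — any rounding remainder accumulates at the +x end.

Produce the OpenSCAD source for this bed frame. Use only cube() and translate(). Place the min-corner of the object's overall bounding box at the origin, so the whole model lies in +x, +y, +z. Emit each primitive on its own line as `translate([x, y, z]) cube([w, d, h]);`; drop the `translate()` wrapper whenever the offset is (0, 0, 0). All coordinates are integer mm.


cube([84, 84, 476]);
translate([0, 1056, 0]) cube([84, 84, 476]);
translate([2015, 0, 0]) cube([84, 84, 476]);
translate([2015, 1056, 0]) cube([84, 84, 476]);
translate([84, 0, 191]) cube([1931, 35, 197]);
translate([84, 1105, 191]) cube([1931, 35, 197]);
translate([0, 84, 191]) cube([35, 972, 197]);
translate([2064, 84, 191]) cube([35, 972, 197]);
translate([119, 0, 388]) cube([100, 1140, 16]);
translate([254, 0, 388]) cube([100, 1140, 16]);
translate([389, 0, 388]) cube([100, 1140, 16]);
translate([524, 0, 388]) cube([100, 1140, 16]);
translate([659, 0, 388]) cube([100, 1140, 16]);
translate([794, 0, 388]) cube([100, 1140, 16]);
translate([929, 0, 388]) cube([100, 1140, 16]);
translate([1064, 0, 388]) cube([100, 1140, 16]);
translate([1199, 0, 388]) cube([100, 1140, 16]);
translate([1334, 0, 388]) cube([100, 1140, 16]);
translate([1469, 0, 388]) cube([100, 1140, 16]);
translate([1604, 0, 388]) cube([100, 1140, 16]);
translate([1739, 0, 388]) cube([100, 1140, 16]);
translate([1874, 0, 388]) cube([100, 1140, 16]);


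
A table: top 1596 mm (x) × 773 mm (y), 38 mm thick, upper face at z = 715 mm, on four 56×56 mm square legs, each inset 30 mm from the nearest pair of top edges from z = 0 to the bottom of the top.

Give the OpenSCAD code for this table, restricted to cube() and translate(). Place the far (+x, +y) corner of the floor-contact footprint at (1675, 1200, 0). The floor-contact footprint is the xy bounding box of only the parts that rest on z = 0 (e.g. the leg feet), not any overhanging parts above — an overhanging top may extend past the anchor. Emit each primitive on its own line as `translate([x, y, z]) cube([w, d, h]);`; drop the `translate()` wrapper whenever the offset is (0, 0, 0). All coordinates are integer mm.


translate([109, 457, 677]) cube([1596, 773, 38]);
translate([139, 487, 0]) cube([56, 56, 677]);
translate([1619, 487, 0]) cube([56, 56, 677]);
translate([139, 1144, 0]) cube([56, 56, 677]);
translate([1619, 1144, 0]) cube([56, 56, 677]);


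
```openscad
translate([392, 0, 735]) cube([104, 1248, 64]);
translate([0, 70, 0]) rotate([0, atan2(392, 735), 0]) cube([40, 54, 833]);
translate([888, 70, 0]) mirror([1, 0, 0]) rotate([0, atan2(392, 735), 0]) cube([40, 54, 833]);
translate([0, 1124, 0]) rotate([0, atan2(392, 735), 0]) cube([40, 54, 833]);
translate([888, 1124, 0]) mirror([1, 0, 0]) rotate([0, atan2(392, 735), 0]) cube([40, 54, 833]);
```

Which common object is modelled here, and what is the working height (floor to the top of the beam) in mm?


A sawhorse. The overall height is 799 mm.

A beam across two mirrored pairs of raked legs — a sawhorse. The beam's underside is at z = 735 (matching the legs' vertical rise in atan2(392, 735)) and the beam is 64 mm tall, so its top is at 735 + 64 = 799 mm. The raked legs top out at the beam's underside, so that is the highest point.


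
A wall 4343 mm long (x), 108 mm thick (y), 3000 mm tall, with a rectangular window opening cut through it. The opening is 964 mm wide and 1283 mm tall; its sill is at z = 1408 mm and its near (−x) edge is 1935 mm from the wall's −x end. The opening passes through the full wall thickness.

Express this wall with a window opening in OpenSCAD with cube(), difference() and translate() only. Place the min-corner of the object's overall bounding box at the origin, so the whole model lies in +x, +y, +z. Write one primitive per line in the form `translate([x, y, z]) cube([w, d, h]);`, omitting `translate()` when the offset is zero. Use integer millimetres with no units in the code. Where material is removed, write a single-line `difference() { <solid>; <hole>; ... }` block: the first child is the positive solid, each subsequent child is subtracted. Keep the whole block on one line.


difference() { cube([4343, 108, 3000]); translate([1935, 0, 1408]) cube([964, 108, 1283]); }


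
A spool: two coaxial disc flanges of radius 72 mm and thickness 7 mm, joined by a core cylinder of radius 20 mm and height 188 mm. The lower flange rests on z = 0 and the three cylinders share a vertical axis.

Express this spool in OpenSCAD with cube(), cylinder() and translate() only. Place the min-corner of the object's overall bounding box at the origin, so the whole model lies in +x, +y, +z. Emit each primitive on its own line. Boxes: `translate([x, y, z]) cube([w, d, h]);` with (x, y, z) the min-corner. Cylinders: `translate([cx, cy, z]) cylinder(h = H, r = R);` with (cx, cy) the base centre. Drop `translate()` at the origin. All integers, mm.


translate([72, 72, 0]) cylinder(h = 7, r = 72);
translate([72, 72, 7]) cylinder(h = 188, r = 20);
translate([72, 72, 195]) cylinder(h = 7, r = 72);


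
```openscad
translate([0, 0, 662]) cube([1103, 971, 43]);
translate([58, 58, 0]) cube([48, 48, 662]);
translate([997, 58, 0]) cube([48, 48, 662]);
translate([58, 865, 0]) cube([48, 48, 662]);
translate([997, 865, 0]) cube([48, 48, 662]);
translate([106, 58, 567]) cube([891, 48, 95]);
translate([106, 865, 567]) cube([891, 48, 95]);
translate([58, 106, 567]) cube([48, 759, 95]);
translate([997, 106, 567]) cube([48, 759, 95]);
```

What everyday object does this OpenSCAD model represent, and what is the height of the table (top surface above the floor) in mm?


A table. The table height is 705 mm.

A 1103×971×43 slab sits at z = 662 on four 48 mm square posts — a table. The top surface is at 662 + 43 = 705 mm.


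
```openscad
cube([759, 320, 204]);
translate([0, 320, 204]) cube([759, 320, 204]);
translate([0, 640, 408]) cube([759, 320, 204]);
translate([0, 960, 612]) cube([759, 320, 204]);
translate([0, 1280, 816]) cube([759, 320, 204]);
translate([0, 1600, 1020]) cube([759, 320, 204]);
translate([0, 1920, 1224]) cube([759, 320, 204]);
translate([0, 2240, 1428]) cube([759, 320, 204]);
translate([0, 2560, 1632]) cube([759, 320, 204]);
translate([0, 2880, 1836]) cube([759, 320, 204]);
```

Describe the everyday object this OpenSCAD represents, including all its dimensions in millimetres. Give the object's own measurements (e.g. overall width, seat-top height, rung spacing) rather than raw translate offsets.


A straight staircase of 10 solid steps. Each step is 759 mm wide (x), 320 mm deep (y, the going) and 204 mm tall (the rise). The first step rests on the floor; each subsequent step sits one going further in +y and one rise higher in +z, directly behind and above the previous step with no overlap.


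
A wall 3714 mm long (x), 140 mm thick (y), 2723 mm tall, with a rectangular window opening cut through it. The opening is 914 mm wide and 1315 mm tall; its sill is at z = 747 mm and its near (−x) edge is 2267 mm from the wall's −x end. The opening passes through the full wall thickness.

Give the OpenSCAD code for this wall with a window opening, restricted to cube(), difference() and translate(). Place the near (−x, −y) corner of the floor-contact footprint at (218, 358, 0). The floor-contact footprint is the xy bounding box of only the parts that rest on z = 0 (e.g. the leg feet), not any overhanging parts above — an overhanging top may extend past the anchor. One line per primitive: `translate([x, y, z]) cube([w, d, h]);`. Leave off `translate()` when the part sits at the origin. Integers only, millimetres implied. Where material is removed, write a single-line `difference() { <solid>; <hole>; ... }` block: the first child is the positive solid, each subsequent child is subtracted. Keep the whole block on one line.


difference() { translate([218, 358, 0]) cube([3714, 140, 2723]); translate([2485, 358, 747]) cube([914, 140, 1315]); }


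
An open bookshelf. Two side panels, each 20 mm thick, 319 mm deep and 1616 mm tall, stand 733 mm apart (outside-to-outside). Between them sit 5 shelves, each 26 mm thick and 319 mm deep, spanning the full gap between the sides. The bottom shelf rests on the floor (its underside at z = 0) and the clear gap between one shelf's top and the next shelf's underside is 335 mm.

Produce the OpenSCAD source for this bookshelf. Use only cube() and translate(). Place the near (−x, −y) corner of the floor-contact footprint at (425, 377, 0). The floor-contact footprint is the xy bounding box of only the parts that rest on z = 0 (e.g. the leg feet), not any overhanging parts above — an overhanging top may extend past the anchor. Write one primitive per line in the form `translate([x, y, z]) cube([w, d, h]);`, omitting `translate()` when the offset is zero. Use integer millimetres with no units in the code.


translate([425, 377, 0]) cube([20, 319, 1616]);
translate([1138, 377, 0]) cube([20, 319, 1616]);
translate([445, 377, 0]) cube([693, 319, 26]);
translate([445, 377, 361]) cube([693, 319, 26]);
translate([445, 377, 722]) cube([693, 319, 26]);
translate([445, 377, 1083]) cube([693, 319, 26]);
translate([445, 377, 1444]) cube([693, 319, 26]);


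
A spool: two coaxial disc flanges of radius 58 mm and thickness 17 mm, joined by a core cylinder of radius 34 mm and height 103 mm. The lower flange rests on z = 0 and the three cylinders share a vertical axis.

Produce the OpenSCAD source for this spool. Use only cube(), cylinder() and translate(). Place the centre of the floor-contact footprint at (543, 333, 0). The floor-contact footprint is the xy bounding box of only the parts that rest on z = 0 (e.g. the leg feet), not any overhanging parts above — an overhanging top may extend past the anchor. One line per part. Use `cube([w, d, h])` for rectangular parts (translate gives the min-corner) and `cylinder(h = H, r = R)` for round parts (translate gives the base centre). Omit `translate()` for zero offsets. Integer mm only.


translate([543, 333, 0]) cylinder(h = 17, r = 58);
translate([543, 333, 17]) cylinder(h = 103, r = 34);
translate([543, 333, 120]) cylinder(h = 17, r = 58);


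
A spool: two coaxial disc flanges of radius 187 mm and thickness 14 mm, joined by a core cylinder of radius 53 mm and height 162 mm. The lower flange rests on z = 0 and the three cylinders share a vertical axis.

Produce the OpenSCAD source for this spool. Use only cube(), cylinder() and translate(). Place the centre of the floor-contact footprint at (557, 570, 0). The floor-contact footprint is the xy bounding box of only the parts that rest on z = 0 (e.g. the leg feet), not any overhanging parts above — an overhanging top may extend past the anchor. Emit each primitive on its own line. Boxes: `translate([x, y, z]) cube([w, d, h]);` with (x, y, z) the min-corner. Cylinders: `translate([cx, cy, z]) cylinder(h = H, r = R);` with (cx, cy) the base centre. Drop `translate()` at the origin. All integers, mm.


translate([557, 570, 0]) cylinder(h = 14, r = 187);
translate([557, 570, 14]) cylinder(h = 162, r = 53);
translate([557, 570, 176]) cylinder(h = 14, r = 187);


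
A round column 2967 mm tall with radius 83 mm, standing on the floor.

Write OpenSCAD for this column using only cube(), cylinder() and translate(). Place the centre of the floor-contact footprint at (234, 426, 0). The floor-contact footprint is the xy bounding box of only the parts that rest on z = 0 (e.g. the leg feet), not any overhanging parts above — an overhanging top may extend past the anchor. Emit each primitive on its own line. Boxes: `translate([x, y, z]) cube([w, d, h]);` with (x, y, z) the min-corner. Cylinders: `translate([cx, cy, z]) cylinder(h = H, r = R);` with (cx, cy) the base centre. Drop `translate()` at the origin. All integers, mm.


translate([234, 426, 0]) cylinder(h = 2967, r = 83);


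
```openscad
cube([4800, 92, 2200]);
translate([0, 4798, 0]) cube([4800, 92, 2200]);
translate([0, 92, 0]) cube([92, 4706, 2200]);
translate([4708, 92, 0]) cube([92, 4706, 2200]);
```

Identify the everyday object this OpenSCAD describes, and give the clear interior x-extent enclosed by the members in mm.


A house (or room) frame. The interior width is 4616 mm.

Four 2200 mm walls enclosing a rectangle with no floor or roof — a room or house frame. Outside width is 4800 mm and wall thickness is 92 mm, so the interior width is 4800 − 2 × 92 = 4616 mm.


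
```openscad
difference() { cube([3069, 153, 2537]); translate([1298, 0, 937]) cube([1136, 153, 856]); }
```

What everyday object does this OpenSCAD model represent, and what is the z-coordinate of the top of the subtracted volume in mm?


A wall with a window opening. The window head height is 1793 mm.

A wall with a rectangular opening subtracted — a window. Sill at z = 937, opening 856 mm tall, so the head is at 937 + 856 = 1793 mm.


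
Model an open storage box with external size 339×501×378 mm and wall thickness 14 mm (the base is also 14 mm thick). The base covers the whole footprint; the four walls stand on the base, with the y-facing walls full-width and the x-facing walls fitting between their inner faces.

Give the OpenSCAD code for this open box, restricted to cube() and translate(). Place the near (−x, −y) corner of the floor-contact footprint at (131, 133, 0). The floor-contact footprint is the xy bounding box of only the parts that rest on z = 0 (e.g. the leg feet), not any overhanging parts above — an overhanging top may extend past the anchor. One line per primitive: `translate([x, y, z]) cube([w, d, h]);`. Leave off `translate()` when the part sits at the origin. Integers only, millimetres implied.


translate([131, 133, 0]) cube([339, 501, 14]);
translate([131, 133, 14]) cube([339, 14, 364]);
translate([131, 620, 14]) cube([339, 14, 364]);
translate([131, 147, 14]) cube([14, 473, 364]);
translate([456, 147, 14]) cube([14, 473, 364]);


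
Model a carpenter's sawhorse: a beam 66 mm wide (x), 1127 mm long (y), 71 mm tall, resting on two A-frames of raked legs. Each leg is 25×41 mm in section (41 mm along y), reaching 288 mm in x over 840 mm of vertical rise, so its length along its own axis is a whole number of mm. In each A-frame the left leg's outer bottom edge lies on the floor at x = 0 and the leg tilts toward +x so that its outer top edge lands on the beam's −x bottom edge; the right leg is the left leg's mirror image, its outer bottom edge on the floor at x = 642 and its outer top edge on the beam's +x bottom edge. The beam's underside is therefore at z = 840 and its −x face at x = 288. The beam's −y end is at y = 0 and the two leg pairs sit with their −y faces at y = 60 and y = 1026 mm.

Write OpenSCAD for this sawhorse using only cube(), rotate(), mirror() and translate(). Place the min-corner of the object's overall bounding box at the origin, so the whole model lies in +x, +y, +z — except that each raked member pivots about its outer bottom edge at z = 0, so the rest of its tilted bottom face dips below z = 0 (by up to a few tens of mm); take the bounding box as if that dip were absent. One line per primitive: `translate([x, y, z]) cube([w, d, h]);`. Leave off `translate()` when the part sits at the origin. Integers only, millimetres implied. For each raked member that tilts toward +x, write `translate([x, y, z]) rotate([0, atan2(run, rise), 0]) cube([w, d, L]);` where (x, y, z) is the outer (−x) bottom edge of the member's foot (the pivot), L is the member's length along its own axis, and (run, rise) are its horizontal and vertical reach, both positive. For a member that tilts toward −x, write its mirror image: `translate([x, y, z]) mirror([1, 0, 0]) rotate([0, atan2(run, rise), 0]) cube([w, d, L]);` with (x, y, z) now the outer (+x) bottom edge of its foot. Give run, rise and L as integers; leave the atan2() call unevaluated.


// leg length = √(288² + 840²) = 888
// right-leg outer foot x = 2·288 + 66 = 642
// beam min-corner = (288, 0, 840)
translate([288, 0, 840]) cube([66, 1127, 71]);
translate([0, 60, 0]) rotate([0, atan2(288, 840), 0]) cube([25, 41, 888]);
translate([642, 60, 0]) mirror([1, 0, 0]) rotate([0, atan2(288, 840), 0]) cube([25, 41, 888]);
translate([0, 1026, 0]) rotate([0, atan2(288, 840), 0]) cube([25, 41, 888]);
translate([642, 1026, 0]) mirror([1, 0, 0]) rotate([0, atan2(288, 840), 0]) cube([25, 41, 888]);


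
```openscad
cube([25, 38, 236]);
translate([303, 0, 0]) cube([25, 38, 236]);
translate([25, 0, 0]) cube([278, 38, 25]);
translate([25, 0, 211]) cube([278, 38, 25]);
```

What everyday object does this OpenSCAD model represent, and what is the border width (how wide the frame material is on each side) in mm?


A picture frame. The border width is 25 mm.

Four thin pieces enclosing a rectangular opening — a picture frame. The two full-height stiles are 236 mm tall; the top rail sits at z = 211 and is 25 mm tall, so the border above the opening is 236 − 211 = 25 mm, matching the stile x-width.


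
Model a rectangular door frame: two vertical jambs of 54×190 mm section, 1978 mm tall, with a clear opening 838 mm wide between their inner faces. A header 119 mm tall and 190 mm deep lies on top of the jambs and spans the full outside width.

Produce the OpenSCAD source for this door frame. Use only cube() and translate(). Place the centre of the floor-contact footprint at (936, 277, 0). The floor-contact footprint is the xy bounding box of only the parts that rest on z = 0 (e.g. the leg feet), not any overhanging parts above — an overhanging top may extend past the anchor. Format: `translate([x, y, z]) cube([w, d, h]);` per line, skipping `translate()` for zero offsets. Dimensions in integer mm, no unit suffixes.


translate([463, 182, 0]) cube([54, 190, 1978]);
translate([1355, 182, 0]) cube([54, 190, 1978]);
translate([463, 182, 1978]) cube([946, 190, 119]);


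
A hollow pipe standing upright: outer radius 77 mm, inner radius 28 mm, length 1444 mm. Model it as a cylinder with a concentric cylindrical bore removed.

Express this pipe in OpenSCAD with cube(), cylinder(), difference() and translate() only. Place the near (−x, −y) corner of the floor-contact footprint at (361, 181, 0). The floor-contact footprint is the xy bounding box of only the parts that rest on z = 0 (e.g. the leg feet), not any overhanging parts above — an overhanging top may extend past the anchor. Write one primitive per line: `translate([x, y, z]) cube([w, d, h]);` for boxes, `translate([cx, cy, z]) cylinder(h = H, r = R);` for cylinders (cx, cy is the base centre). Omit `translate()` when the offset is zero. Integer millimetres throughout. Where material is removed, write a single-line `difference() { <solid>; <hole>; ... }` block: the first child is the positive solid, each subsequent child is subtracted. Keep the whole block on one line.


difference() { translate([438, 258, 0]) cylinder(h = 1444, r = 77); translate([438, 258, 0]) cylinder(h = 1444, r = 28); }


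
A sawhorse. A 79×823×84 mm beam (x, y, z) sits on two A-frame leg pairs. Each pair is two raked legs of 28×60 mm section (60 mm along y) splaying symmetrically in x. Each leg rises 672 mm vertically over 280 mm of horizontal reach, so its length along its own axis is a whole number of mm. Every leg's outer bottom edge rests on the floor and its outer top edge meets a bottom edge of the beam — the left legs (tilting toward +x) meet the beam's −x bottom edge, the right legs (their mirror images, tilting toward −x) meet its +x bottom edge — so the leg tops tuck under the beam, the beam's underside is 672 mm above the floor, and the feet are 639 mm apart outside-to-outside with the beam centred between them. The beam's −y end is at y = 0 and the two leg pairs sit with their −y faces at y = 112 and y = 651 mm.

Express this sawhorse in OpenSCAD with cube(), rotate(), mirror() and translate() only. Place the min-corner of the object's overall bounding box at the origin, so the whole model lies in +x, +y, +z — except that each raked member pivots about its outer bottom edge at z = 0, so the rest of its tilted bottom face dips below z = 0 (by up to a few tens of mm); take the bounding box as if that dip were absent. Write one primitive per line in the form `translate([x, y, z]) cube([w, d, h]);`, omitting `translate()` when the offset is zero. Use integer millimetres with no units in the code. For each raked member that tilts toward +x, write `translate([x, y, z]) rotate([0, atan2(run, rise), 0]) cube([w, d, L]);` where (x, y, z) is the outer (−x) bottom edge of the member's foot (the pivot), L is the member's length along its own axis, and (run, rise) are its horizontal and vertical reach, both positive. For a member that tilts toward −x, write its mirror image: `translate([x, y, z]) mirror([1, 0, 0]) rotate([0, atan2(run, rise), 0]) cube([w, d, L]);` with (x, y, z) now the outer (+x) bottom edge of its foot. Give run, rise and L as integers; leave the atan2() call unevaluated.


// leg length = √(280² + 672²) = 728
// right-leg outer foot x = 2·280 + 79 = 639
// beam min-corner = (280, 0, 672)
translate([280, 0, 672]) cube([79, 823, 84]);
translate([0, 112, 0]) rotate([0, atan2(280, 672), 0]) cube([28, 60, 728]);
translate([639, 112, 0]) mirror([1, 0, 0]) rotate([0, atan2(280, 672), 0]) cube([28, 60, 728]);
translate([0, 651, 0]) rotate([0, atan2(280, 672), 0]) cube([28, 60, 728]);
translate([639, 651, 0]) mirror([1, 0, 0]) rotate([0, atan2(280, 672), 0]) cube([28, 60, 728]);
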